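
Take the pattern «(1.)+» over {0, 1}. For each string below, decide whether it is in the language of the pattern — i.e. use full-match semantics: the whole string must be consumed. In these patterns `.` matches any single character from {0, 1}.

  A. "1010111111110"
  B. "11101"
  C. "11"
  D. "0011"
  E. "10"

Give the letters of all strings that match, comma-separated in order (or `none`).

A → no match
B → no match
C → match
D → no match — must start with "1"
E → match

C, E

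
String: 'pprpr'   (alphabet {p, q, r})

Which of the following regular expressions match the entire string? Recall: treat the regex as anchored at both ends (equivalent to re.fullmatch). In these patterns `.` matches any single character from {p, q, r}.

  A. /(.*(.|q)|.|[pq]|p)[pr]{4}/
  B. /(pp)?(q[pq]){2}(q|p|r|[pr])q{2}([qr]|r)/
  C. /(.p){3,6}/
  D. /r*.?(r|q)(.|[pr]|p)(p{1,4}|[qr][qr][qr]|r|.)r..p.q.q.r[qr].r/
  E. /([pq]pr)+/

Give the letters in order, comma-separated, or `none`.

A

A → match
B → no match
C → no match — must end with 'p'
D → no match
E → no match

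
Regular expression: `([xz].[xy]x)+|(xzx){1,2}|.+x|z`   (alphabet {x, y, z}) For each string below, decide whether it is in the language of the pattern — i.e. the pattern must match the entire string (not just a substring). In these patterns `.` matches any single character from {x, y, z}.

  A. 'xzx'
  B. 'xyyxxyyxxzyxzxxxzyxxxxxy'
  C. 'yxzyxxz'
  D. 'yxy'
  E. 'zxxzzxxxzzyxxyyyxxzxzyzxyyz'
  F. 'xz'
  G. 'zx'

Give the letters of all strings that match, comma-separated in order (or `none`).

A, G

A → match
B → no match
C → no match
D → no match
E → no match
F → no match
G → match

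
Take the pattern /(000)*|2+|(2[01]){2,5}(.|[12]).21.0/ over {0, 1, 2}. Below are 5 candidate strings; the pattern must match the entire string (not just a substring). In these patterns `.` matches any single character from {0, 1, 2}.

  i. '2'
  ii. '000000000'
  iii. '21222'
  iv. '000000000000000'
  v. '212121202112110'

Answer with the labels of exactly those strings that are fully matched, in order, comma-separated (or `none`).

i. '2' → match
ii. '000000000' → match
iii. '21222' → no match
iv → match
v → no match

i, ii, iv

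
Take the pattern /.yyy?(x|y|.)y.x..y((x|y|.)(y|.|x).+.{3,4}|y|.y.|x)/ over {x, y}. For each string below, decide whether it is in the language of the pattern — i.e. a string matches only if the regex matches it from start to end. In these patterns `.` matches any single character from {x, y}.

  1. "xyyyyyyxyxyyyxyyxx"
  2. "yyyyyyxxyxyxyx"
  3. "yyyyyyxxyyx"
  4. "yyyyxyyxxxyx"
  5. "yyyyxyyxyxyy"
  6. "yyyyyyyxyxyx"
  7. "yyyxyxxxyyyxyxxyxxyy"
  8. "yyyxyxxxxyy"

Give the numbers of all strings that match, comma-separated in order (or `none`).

1, 2, 3, 4, 5, 6, 7, 8

1 → match
2 → match
3 → match
4 → match
5 → match
6 → match
7 → match
8 → match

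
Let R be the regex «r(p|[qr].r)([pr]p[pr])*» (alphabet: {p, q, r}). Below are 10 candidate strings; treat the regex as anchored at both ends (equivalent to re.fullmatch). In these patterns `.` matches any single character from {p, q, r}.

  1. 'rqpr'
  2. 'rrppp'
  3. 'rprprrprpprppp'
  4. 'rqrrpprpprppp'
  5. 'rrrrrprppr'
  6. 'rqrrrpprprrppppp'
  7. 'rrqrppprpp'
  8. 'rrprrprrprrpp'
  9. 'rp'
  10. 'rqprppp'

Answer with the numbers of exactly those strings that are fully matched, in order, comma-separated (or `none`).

1, 3, 4, 5, 6, 7, 8, 9, 10

1 → match
2 → no match
3 → match
4 → match
5 → match
6 → match
7 → match
8 → match
9 → match
10 → match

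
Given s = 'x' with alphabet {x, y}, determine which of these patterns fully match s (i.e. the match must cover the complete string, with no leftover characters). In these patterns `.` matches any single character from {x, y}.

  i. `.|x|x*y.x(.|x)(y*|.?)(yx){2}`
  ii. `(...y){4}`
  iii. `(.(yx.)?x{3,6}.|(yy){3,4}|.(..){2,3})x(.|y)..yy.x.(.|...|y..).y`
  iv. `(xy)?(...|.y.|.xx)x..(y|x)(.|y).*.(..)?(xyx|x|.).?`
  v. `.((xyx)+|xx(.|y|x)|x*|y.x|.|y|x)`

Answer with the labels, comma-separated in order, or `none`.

i → match
ii → no match — must end with 'y'
iii → no match — must end with 'y'
iv → no match
v → match

i, v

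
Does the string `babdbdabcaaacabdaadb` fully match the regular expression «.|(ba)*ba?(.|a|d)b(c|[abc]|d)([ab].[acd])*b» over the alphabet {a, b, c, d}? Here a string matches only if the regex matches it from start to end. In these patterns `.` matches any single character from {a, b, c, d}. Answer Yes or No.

Yes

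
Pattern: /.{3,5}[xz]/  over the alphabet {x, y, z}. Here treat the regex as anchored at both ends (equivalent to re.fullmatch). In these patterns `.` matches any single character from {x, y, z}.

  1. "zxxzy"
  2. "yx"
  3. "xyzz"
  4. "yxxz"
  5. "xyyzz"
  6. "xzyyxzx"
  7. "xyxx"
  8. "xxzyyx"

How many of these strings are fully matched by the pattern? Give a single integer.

1. "zxxzy" → no match
2. "yx" → no match
3. "xyzz" → match
4. "yxxz" → match
5. "xyyzz" → match
6. "xzyyxzx" → no match
7. "xyxx" → match
8. "xxzyyx" → match
Total matched: 5

5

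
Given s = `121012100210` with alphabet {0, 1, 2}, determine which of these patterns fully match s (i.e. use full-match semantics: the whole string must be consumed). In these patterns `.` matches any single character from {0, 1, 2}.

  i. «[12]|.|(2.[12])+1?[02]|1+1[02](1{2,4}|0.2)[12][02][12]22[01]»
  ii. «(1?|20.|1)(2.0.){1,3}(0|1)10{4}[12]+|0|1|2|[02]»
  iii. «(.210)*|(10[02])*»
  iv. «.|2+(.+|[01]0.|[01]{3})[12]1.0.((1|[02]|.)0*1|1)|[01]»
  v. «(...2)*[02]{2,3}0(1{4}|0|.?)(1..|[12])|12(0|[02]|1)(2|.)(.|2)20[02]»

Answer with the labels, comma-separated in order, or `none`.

iii

i → no match
ii → no match
iii → match
iv → no match
v → no match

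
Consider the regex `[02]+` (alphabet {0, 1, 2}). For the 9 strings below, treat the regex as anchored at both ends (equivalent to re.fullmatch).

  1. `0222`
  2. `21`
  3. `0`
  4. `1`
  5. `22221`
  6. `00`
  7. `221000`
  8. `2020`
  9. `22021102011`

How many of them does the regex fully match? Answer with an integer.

1 → match
2 → no match
3 → match
4 → no match
5 → no match
6 → match
7 → no match
8 → match
9 → no match
Total matched: 4

4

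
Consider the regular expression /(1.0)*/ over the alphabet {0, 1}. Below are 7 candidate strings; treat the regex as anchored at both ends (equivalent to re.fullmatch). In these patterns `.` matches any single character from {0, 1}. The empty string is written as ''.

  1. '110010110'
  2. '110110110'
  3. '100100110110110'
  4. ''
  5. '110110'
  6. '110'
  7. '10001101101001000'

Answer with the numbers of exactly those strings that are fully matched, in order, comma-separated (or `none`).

1 → no match
2 → match
3 → match
4 → match
5 → match
6 → match
7 → no match

2, 3, 4, 5, 6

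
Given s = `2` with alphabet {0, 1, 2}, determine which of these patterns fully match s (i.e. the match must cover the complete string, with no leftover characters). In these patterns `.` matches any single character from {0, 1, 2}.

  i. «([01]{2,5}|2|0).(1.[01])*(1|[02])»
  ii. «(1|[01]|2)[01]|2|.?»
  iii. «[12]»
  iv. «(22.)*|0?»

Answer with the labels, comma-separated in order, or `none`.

i → no match
ii → match
iii → match
iv → no match

ii, iii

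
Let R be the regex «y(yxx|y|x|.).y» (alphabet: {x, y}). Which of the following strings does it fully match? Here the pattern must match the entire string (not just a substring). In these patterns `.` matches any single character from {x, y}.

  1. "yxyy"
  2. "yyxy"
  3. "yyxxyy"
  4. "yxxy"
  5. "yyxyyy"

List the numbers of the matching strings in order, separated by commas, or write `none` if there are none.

1, 2, 3, 4

1 → match
2 → match
3 → match
4 → match
5 → no match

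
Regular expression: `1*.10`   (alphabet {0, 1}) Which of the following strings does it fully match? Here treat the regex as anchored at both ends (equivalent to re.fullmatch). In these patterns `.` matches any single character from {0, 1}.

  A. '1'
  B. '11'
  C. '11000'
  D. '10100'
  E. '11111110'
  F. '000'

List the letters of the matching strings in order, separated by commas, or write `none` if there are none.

A → no match — must end with '10'
B → no match — must end with '10'
C → no match — must end with '10'
D → no match — must end with '10'
E → match
F → no match — must end with '10'

E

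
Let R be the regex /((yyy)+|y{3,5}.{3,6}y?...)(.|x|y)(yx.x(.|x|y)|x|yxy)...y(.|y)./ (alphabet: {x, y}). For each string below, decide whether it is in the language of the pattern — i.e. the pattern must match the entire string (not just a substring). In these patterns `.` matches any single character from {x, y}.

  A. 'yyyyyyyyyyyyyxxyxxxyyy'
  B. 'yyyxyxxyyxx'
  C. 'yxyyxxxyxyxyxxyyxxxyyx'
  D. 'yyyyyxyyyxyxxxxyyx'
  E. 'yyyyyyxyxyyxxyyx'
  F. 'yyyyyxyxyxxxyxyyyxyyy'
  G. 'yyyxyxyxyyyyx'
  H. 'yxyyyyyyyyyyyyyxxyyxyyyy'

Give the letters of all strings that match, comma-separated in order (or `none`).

A → no match
B. 'yyyxyxxyyxx' → no match
C → no match
D → match
E → match
F → match
G → match
H → no match

D, E, F, G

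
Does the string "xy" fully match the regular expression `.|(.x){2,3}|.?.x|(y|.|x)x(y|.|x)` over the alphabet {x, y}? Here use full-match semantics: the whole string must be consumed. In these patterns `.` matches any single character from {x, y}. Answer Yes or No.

No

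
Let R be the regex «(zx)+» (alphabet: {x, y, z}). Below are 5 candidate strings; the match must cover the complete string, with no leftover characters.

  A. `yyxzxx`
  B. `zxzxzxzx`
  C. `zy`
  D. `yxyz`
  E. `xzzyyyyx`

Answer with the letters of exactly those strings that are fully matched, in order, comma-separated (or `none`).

A → no match — must start with `zx`
B → match
C → no match — must start with `zx`
D → no match — must start with `zx`
E → no match — must start with `zx`

B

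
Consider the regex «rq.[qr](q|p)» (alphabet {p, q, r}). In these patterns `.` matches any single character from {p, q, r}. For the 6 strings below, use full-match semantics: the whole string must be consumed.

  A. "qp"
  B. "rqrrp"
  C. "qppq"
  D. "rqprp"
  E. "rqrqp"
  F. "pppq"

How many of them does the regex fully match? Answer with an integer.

3

A → no match — must start with "rq"
B → match
C → no match — must start with "rq"
D → match
E → match
F → no match — must start with "rq"
Total matched: 3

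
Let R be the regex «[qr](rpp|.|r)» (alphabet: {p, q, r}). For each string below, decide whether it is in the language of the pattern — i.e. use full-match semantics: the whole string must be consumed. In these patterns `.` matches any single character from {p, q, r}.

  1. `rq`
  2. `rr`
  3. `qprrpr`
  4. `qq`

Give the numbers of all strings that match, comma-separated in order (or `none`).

1 → match
2 → match
3 → no match
4 → match

1, 2, 4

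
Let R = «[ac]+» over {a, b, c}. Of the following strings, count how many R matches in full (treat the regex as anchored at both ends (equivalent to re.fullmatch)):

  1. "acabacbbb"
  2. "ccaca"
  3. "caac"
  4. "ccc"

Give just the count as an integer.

3

1. "acabacbbb" → no match
2. "ccaca" → match
3. "caac" → match
4. "ccc" → match
Total matched: 3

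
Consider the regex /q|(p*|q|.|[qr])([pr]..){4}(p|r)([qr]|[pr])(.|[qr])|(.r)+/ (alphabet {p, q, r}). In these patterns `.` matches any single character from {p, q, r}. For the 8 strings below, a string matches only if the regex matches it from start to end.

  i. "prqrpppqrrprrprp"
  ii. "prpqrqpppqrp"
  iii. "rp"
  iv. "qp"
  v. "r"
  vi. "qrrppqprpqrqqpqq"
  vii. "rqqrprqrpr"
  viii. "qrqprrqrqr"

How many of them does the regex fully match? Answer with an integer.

i → no match
ii → no match
iii → no match
iv → no match
v → no match
vi → match
vii → no match
viii → no match
Total matched: 1

1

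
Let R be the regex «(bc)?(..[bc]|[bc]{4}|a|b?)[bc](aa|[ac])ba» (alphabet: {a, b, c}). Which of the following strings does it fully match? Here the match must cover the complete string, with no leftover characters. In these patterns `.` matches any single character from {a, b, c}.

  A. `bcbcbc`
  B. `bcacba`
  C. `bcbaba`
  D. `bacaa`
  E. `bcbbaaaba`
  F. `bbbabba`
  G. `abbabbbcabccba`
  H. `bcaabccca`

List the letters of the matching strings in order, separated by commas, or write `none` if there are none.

A → no match — must end with `ba`
B → no match
C → match
D → no match — must end with `ba`
E → no match
F → no match
G → no match
H → no match — must end with `ba`

C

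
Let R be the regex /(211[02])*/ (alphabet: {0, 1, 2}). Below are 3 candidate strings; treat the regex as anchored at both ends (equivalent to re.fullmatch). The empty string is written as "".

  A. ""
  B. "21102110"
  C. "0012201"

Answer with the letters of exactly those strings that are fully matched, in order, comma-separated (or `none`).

A → match
B → match
C → no match

A, B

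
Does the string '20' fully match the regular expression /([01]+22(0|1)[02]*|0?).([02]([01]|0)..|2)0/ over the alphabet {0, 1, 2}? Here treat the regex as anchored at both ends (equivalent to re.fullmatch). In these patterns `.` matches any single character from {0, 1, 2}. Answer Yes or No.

No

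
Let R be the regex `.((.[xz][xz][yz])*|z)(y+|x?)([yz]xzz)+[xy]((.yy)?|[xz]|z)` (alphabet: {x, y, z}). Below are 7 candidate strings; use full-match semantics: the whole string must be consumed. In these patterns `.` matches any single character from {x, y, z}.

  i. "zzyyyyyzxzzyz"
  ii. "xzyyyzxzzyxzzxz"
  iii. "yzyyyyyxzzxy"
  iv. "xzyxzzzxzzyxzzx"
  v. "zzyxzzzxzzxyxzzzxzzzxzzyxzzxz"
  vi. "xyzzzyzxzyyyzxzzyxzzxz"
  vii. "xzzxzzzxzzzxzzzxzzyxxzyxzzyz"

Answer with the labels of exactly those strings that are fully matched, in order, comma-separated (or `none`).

i → match
ii → match
iii → no match
iv → match
v → no match
vi → match
vii → no match

i, ii, iv, vi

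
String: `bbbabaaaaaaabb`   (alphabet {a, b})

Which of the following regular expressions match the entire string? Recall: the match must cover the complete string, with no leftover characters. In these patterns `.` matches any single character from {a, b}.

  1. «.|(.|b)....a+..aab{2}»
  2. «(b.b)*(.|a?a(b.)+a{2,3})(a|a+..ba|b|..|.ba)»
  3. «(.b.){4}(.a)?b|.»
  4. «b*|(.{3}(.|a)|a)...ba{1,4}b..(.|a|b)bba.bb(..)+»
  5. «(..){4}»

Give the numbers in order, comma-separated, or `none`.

1

1 → match
2 → no match
3 → no match
4 → no match
5 → no match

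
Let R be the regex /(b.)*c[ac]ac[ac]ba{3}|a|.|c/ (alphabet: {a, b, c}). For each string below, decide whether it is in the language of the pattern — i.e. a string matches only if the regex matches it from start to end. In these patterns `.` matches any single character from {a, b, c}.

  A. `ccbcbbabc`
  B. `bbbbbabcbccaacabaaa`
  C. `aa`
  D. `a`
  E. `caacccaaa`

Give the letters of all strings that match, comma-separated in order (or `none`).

B, D

A → no match
B → match
C → no match
D → match
E → no match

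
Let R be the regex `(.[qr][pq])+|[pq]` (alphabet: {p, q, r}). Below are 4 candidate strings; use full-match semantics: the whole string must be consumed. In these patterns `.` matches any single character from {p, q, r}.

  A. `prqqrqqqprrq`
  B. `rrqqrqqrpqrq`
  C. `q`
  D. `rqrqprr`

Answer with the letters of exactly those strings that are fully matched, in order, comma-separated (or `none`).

A, B, C

A → match
B → match
C → match
D → no match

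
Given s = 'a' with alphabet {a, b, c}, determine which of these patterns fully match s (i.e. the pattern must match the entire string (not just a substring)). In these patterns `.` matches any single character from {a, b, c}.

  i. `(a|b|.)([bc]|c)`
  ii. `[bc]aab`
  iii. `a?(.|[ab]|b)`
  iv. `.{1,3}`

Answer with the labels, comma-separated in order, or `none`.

i → no match
ii → no match — must end with 'aab'
iii → match
iv → match

iii, iv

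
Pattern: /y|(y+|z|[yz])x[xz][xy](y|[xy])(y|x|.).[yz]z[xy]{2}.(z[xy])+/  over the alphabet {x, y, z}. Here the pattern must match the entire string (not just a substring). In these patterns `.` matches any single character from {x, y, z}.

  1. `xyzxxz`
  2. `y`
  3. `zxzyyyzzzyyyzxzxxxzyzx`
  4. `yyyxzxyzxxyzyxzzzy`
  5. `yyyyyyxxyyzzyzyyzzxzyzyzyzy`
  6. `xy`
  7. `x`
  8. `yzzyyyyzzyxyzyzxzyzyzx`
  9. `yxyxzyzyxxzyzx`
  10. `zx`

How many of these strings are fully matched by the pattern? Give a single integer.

2

1. `xyzxxz` → no match
2. `y` → match
3 → no match
4 → no match
5 → match
6. `xy` → no match
7. `x` → no match
8 → no match
9 → no match
10. `zx` → no match
Total matched: 2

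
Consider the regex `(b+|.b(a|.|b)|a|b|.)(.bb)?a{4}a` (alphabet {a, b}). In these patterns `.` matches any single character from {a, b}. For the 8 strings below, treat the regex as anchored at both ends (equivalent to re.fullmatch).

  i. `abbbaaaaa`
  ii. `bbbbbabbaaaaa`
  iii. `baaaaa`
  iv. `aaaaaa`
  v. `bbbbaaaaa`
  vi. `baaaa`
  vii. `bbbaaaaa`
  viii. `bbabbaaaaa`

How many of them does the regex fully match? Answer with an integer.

7

i → match
ii → match
iii → match
iv → match
v → match
vi → no match
vii → match
viii → match
Total matched: 7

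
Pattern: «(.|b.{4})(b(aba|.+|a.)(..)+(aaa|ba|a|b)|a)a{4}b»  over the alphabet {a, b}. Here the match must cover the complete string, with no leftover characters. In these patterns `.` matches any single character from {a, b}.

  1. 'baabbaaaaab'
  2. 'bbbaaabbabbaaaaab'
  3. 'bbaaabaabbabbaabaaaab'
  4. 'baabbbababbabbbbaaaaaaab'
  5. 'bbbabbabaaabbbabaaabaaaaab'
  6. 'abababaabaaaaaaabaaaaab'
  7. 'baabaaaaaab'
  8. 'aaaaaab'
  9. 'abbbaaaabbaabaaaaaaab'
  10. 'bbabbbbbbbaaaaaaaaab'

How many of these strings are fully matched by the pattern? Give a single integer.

1. 'baabbaaaaab' → match
2 → match
3 → match
4 → match
5 → match
6 → match
7. 'baabaaaaaab' → match
8. 'aaaaaab' → match
9 → match
10 → match
Total matched: 10

10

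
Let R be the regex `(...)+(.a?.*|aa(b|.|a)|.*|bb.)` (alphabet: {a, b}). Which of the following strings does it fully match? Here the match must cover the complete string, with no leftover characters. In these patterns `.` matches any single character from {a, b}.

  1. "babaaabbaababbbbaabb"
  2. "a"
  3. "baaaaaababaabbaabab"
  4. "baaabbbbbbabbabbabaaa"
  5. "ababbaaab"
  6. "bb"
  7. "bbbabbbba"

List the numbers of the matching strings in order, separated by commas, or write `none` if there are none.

1 → match
2 → no match
3 → match
4 → match
5 → match
6 → no match
7 → match

1, 3, 4, 5, 7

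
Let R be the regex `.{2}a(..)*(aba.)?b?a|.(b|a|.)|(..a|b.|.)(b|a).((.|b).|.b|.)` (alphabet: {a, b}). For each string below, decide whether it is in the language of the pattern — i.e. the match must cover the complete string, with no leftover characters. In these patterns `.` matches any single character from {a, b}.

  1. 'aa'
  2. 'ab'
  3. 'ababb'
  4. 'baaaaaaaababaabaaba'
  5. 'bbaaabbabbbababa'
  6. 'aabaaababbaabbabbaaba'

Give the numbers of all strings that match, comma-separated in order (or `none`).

1, 2, 3, 4, 5

1 → match
2 → match
3 → match
4 → match
5 → match
6 → no match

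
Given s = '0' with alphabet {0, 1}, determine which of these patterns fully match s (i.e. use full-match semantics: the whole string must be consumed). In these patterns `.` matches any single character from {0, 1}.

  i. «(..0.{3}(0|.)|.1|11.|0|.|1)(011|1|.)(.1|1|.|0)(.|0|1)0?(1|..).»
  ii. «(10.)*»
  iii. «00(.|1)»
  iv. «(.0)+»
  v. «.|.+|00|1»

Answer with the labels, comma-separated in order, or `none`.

v

i → no match
ii → no match
iii → no match — must start with '00'
iv → no match
v → match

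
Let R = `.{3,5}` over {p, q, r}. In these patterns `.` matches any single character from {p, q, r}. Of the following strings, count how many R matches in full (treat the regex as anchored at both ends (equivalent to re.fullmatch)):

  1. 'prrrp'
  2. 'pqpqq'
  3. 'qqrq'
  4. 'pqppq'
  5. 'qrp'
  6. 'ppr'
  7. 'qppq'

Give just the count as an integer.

1 → match
2 → match
3 → match
4 → match
5 → match
6 → match
7 → match
Total matched: 7

7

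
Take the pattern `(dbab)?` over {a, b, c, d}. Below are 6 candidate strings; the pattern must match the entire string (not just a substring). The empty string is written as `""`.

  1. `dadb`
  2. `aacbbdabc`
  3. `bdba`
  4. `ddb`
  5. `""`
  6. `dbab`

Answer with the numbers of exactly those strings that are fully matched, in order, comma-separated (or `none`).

1. `dadb` → no match
2. `aacbbdabc` → no match
3. `bdba` → no match
4. `ddb` → no match
5. `""` → match
6. `dbab` → match

5, 6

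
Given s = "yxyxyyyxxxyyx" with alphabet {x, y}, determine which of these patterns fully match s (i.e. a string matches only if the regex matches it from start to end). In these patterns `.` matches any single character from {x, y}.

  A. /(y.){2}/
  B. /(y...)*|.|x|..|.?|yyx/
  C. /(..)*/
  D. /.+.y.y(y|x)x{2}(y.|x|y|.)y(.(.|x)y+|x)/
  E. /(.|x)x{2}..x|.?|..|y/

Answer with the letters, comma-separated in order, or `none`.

A → no match
B → no match
C → no match
D → match
E → no match

D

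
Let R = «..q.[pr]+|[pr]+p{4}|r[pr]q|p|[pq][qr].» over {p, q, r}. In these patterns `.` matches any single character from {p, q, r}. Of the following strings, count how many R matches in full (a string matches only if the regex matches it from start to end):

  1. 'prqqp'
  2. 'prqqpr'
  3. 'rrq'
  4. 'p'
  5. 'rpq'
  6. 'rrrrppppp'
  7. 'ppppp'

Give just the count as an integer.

1. 'prqqp' → match
2. 'prqqpr' → match
3. 'rrq' → match
4. 'p' → match
5. 'rpq' → match
6. 'rrrrppppp' → match
7. 'ppppp' → match
Total matched: 7

7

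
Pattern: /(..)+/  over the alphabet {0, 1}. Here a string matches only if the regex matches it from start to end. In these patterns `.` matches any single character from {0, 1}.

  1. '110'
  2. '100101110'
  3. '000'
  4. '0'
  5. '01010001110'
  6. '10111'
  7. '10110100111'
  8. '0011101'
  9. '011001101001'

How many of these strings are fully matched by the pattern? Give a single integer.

1 → no match
2 → no match
3 → no match
4 → no match
5 → no match
6 → no match
7 → no match
8 → no match
9 → match
Total matched: 1

1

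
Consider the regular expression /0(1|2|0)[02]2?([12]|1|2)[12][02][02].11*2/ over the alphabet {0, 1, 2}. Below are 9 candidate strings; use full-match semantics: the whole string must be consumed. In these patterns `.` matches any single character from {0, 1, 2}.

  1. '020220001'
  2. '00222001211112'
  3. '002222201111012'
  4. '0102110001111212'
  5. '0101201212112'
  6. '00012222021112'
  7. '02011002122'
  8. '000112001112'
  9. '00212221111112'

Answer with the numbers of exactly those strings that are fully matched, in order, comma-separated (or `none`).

8, 9

1 → no match — must end with '2'
2 → no match
3 → no match
4 → no match
5 → no match
6 → no match
7 → no match
8 → match
9 → match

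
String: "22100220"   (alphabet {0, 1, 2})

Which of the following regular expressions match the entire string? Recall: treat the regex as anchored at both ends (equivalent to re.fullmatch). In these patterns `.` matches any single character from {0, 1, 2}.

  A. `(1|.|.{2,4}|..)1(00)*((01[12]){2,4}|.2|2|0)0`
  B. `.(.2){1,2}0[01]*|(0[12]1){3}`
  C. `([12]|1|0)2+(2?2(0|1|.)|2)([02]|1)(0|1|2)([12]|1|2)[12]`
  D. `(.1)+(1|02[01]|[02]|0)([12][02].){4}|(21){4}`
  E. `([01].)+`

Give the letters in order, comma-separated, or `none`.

A → match
B → no match
C → no match
D → no match
E → no match

A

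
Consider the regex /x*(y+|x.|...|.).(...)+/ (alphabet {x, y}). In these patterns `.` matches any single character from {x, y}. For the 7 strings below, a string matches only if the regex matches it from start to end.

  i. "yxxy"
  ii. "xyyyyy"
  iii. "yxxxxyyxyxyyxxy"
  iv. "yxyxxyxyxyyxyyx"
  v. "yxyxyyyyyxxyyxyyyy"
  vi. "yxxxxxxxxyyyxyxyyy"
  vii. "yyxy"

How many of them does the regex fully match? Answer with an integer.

i. "yxxy" → no match
ii. "xyyyyy" → match
iii → no match
iv → no match
v → no match
vi → no match
vii. "yyxy" → no match
Total matched: 1

1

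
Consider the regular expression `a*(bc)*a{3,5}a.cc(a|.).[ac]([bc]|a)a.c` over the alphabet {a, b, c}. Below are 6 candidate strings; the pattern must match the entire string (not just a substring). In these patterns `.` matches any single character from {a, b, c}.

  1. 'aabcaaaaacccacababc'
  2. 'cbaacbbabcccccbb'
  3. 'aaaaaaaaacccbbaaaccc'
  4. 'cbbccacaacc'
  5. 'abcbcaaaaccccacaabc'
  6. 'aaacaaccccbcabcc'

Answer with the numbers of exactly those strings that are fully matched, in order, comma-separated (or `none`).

1, 5

1 → match
2 → no match — must end with 'c'
3 → no match
4 → no match
5 → match
6 → no match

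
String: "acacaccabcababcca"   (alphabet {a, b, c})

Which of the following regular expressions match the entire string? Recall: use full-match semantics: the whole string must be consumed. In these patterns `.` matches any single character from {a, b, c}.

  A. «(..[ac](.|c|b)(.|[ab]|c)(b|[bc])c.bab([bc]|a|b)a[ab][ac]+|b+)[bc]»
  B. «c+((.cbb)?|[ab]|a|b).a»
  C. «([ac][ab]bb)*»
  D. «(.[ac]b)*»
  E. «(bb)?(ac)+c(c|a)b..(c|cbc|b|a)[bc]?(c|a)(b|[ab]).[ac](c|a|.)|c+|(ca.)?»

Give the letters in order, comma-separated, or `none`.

E

A → no match
B → no match — must start with "c"
C → no match
D → no match
E → match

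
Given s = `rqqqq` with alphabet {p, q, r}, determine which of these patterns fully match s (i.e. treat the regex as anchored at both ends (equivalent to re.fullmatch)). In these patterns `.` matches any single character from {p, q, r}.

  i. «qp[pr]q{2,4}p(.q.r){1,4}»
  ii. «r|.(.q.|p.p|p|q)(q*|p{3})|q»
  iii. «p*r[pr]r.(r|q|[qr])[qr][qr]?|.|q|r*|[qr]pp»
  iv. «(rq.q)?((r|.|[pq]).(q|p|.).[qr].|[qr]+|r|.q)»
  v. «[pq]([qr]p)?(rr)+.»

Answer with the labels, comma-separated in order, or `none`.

ii, iv

i → no match — must start with `qp`
ii → match
iii → no match
iv → match
v → no match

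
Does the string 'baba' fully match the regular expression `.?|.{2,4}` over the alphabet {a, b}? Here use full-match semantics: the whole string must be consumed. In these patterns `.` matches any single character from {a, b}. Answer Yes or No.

Yes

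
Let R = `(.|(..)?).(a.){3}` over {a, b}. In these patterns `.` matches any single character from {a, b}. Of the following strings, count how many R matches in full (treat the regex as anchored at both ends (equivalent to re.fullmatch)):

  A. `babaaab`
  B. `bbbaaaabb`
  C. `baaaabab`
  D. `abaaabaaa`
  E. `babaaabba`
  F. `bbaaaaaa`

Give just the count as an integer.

A. `babaaab` → match
B. `bbbaaaabb` → no match
C. `baaaabab` → match
D. `abaaabaaa` → no match
E. `babaaabba` → no match
F. `bbaaaaaa` → match
Total matched: 3

3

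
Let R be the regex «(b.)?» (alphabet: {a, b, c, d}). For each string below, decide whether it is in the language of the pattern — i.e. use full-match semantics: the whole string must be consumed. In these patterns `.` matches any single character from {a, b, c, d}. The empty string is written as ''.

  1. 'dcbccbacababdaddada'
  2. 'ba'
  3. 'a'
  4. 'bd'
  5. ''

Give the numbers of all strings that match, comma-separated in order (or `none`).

1 → no match
2 → match
3 → no match
4 → match
5 → match

2, 4, 5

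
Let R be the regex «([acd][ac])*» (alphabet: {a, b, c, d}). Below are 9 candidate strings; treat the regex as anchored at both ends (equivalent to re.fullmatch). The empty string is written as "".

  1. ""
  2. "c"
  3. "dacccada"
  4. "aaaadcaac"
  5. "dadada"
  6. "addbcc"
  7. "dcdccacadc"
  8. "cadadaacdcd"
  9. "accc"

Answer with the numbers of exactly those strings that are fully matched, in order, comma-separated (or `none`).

1, 3, 5, 7, 9

1 → match
2 → no match
3 → match
4 → no match
5 → match
6 → no match
7 → match
8 → no match
9 → match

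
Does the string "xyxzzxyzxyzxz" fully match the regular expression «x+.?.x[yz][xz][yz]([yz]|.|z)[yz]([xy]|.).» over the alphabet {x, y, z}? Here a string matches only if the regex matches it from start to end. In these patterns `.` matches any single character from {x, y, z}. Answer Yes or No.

No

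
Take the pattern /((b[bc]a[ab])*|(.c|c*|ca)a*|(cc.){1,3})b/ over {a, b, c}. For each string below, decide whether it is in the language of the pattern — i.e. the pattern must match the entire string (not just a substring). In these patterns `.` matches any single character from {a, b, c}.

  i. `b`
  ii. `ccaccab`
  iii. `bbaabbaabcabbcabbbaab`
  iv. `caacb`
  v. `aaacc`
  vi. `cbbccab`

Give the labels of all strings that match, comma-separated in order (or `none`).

i, ii, iii

i. `b` → match
ii. `ccaccab` → match
iii → match
iv. `caacb` → no match
v. `aaacc` → no match — must end with `b`
vi. `cbbccab` → no match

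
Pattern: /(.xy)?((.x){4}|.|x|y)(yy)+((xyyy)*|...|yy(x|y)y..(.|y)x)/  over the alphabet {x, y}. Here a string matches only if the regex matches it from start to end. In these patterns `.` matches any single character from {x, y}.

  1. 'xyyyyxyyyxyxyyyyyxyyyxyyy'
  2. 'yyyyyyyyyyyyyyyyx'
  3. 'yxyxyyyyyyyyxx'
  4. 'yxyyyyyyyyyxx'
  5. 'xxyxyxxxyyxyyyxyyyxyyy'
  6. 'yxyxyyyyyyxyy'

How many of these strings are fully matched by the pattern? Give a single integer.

1 → no match
2 → match
3 → match
4 → match
5 → match
6 → match
Total matched: 5

5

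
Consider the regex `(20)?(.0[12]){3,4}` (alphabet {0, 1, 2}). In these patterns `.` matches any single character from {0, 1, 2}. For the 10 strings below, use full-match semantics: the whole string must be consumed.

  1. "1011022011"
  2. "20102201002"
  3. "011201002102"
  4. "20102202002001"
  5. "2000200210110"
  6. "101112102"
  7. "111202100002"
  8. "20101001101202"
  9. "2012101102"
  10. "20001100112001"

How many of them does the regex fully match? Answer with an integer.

1 → no match
2 → match
3 → no match
4 → match
5 → no match
6 → no match
7 → no match
8 → match
9 → no match
10 → no match
Total matched: 3

3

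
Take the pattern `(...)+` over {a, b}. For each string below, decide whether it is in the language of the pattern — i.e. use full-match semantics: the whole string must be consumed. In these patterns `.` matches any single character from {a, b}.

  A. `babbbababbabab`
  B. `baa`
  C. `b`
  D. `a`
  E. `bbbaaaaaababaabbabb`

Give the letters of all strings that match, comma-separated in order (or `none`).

A → no match
B → match
C → no match
D → no match
E → no match

B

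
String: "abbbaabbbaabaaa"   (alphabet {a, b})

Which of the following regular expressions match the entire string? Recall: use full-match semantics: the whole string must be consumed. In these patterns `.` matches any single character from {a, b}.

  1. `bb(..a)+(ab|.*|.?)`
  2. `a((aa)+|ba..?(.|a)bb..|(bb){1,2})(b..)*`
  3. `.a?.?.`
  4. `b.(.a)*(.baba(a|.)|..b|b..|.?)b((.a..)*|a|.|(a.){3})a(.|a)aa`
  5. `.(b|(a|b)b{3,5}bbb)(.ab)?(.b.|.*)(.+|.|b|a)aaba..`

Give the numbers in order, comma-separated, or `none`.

5

1 → no match — must start with "bb"
2 → no match
3 → no match
4 → no match — must start with "b"
5 → match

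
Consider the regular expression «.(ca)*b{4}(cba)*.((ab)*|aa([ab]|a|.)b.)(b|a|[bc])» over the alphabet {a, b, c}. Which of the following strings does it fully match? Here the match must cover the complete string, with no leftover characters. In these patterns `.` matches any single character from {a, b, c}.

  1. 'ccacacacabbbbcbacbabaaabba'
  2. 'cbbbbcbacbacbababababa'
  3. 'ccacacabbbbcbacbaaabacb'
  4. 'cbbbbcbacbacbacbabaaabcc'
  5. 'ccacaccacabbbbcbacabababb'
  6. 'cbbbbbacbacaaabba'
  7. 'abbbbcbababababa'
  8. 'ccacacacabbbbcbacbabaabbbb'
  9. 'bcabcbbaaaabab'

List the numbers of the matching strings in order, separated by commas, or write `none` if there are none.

1, 2, 4, 7, 8

1 → match
2 → match
3 → no match
4 → match
5 → no match
6 → no match
7 → match
8 → match
9 → no match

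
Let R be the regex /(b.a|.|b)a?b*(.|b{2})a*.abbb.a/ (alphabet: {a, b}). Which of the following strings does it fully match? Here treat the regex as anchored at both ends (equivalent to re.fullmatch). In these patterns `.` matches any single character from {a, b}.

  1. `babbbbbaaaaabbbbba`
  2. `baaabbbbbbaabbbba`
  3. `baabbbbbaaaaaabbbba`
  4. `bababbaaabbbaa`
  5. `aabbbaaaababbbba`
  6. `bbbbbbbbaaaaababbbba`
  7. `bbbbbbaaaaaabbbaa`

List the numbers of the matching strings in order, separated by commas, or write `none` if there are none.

1 → no match
2 → match
3 → match
4 → no match
5 → match
6 → match
7 → match

2, 3, 5, 6, 7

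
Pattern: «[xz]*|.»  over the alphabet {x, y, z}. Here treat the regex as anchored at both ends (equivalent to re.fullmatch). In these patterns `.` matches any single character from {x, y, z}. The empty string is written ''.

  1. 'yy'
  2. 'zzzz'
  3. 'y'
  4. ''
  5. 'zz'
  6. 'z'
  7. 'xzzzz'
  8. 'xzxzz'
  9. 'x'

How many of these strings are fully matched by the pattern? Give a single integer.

1 → no match
2 → match
3 → match
4 → match
5 → match
6 → match
7 → match
8 → match
9 → match
Total matched: 8

8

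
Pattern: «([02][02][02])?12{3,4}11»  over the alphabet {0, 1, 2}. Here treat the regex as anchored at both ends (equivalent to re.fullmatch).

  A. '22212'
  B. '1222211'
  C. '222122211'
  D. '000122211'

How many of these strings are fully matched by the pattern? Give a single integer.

3

A → no match — must end with '211'
B → match
C → match
D → match
Total matched: 3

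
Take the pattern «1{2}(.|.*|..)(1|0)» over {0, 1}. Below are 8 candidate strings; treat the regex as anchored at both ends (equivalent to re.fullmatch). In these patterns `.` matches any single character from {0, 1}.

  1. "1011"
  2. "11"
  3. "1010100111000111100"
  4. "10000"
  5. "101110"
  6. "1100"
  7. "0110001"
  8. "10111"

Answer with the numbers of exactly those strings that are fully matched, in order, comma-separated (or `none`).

6

1 → no match
2 → no match
3 → no match
4 → no match
5 → no match
6 → match
7 → no match — must start with "1"
8 → no match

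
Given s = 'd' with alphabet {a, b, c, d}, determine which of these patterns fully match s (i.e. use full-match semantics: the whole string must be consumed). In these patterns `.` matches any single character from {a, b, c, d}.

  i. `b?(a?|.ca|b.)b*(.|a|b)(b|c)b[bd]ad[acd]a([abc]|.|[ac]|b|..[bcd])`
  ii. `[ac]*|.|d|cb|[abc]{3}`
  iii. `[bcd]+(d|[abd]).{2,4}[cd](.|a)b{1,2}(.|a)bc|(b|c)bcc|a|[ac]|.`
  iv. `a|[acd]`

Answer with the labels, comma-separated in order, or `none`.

ii, iii, iv

i → no match
ii → match
iii → match
iv → match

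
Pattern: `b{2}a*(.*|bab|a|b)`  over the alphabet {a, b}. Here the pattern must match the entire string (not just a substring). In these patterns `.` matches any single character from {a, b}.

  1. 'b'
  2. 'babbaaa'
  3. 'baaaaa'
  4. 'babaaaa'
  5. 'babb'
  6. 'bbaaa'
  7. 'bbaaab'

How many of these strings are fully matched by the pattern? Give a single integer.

1. 'b' → no match
2. 'babbaaa' → no match
3. 'baaaaa' → no match
4. 'babaaaa' → no match
5. 'babb' → no match
6. 'bbaaa' → match
7. 'bbaaab' → match
Total matched: 2

2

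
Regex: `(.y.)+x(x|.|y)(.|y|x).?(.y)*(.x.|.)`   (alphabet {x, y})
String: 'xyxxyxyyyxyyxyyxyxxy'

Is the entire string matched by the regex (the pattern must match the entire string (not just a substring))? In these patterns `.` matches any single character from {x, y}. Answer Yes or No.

Yes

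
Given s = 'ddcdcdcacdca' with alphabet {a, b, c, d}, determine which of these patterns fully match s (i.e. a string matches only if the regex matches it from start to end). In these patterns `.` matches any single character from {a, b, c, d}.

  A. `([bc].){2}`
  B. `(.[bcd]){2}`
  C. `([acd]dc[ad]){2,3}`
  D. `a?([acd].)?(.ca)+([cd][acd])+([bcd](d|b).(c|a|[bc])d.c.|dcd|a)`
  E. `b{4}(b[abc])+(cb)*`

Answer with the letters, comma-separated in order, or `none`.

A → no match
B → no match
C → match
D → no match
E → no match — must start with 'b'

C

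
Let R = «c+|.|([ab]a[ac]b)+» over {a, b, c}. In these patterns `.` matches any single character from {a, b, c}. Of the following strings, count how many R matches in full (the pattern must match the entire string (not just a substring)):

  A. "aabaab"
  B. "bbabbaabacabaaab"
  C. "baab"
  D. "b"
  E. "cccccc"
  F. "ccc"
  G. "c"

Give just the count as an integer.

5

A → no match
B → no match
C → match
D → match
E → match
F → match
G → match
Total matched: 5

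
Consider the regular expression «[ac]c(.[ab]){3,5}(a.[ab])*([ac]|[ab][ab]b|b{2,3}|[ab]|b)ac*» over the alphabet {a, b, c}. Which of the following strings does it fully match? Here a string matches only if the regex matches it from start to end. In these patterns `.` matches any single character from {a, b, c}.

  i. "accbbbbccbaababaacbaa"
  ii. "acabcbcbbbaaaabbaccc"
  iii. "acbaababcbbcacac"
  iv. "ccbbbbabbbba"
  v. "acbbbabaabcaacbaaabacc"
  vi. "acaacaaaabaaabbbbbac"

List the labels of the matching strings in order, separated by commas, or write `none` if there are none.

ii, iv, v, vi

i → no match
ii → match
iii → no match
iv → match
v → match
vi → match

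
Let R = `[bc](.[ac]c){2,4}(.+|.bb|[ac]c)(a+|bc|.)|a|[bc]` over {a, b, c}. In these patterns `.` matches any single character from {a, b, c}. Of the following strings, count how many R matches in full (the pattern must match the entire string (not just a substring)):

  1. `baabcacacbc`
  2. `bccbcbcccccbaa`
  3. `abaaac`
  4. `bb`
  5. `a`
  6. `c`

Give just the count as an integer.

2

1 → no match
2 → no match
3 → no match
4 → no match
5 → match
6 → match
Total matched: 2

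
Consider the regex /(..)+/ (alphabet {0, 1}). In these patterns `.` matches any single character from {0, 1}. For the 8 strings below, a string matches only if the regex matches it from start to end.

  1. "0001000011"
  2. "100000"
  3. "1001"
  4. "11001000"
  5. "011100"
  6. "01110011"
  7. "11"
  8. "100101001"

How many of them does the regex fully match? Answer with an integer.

7

1 → match
2 → match
3 → match
4 → match
5 → match
6 → match
7 → match
8 → no match
Total matched: 7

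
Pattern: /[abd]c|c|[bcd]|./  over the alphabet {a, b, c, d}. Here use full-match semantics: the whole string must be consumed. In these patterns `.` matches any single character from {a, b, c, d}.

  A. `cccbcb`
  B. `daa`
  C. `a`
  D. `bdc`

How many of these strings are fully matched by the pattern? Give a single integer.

1

A. `cccbcb` → no match
B. `daa` → no match
C. `a` → match
D. `bdc` → no match
Total matched: 1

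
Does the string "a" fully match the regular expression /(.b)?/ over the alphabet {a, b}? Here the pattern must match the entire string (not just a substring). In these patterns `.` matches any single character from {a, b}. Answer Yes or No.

No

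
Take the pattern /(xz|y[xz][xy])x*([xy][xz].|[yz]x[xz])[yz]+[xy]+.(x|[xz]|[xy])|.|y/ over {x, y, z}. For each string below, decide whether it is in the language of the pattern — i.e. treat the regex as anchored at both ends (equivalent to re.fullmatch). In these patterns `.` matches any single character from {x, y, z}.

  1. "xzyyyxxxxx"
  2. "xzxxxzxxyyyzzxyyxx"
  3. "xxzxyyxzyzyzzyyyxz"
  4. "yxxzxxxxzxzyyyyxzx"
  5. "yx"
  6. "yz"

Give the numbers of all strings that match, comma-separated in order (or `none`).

2

1 → no match
2 → match
3 → no match
4 → no match
5 → no match
6 → no match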